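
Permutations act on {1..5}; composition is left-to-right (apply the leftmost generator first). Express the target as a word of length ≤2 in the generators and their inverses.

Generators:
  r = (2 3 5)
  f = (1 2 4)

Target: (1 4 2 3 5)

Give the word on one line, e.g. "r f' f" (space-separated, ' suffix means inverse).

r f'

  after r: (2 3 5)
  after f': (1 4 2 3 5)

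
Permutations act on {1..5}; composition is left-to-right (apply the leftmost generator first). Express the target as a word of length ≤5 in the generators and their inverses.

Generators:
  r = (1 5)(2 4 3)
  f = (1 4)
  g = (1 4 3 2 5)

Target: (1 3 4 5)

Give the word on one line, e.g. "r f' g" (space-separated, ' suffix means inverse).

r r f g

  after r: (1 5)(2 4 3)
  after r: (2 3 4)
  after f: (1 4 2 3)
  after g: (1 3 4 5)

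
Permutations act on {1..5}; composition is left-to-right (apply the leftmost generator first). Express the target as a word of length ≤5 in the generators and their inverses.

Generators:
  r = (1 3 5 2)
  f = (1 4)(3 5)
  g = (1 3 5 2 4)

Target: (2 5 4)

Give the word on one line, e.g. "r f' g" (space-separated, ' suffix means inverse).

f' r' r' g

  after f': (1 4)(3 5)
  after r': (1 4 2 5)
  after r': (1 4 5 2 3)
  after g: (2 5 4)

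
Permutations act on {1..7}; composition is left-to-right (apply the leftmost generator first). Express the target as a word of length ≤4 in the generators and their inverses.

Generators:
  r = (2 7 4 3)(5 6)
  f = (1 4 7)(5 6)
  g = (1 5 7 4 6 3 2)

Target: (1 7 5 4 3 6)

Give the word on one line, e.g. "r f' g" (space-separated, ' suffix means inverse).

  after g': (1 2 3 6 4 7 5)
  after f': (1 2 3 5 7 6)
  after r: (1 7 5 4 3 6)

g' f' r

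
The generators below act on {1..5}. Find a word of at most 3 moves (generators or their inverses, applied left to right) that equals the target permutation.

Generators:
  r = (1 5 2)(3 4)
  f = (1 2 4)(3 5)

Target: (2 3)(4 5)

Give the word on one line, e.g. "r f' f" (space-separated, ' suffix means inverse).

r' f'

  after r': (1 2 5)(3 4)
  after f': (2 3)(4 5)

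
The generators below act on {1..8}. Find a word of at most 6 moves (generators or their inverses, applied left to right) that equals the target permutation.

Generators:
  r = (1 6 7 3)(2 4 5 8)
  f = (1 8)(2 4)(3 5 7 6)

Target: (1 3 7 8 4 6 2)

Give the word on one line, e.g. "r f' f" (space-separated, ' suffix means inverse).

r f' r' f

  after r: (1 6 7 3)(2 4 5 8)
  after f': (1 7 6 5)(3 8 4)
  after r': (1 6 4 7)(2 8)(3 5)
  after f: (1 3 7 8 4 6 2)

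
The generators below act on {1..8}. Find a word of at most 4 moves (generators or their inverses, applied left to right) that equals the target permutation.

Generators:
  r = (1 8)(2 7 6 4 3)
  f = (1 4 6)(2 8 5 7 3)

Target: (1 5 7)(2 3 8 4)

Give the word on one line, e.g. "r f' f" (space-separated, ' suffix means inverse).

r f

  after r: (1 8)(2 7 6 4 3)
  after f: (1 5 7)(2 3 8 4)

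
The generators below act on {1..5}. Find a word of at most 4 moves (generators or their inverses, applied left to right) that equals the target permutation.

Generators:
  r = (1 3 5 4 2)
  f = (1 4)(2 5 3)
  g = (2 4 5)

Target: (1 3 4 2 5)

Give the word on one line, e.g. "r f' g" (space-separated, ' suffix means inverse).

g r g g

  after g: (2 4 5)
  after r: (1 3 5)
  after g: (1 3 2 4 5)
  after g: (1 3 4 2 5)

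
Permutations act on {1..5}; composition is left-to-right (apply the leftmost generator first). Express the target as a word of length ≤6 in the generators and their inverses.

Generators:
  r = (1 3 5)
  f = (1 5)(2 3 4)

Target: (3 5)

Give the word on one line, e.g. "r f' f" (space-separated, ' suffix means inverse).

f f f r

  after f: (1 5)(2 3 4)
  after f: (2 4 3)
  after f: (1 5)
  after r: (3 5)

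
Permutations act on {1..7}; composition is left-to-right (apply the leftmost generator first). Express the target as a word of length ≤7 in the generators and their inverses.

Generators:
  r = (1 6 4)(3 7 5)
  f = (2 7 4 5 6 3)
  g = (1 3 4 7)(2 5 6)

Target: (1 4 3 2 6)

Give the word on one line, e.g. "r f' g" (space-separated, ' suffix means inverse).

g' f g' f' r

  after g': (1 7 4 3)(2 6 5)
  after f: (1 4 2 3)(5 7)
  after g': (1 3 7 2)(4 6 5)
  after f': (1 6 4 5 7 3 2)
  after r: (1 4 3 2 6)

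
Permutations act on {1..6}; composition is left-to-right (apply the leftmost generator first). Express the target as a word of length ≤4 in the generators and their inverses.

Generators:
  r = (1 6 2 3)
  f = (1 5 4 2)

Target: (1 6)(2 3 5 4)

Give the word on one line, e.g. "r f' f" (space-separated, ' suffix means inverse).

r f

  after r: (1 6 2 3)
  after f: (1 6)(2 3 5 4)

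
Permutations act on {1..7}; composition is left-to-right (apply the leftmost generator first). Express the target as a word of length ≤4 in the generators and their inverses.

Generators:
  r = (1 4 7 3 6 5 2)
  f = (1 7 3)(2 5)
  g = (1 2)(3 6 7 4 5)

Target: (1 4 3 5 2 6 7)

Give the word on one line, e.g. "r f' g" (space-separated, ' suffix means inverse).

f r' f'

  after f: (1 7 3)(2 5)
  after r': (1 4)(2 6 3)
  after f': (1 4 3 5 2 6 7)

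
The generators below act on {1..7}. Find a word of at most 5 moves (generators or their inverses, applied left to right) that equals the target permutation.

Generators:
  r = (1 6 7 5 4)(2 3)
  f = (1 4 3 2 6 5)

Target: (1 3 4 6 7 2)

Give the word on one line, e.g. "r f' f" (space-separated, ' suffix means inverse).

r f' f'

  after r: (1 6 7 5 4)(2 3)
  after f': (1 2 4 5)(6 7)
  after f': (1 3 4 6 7 2)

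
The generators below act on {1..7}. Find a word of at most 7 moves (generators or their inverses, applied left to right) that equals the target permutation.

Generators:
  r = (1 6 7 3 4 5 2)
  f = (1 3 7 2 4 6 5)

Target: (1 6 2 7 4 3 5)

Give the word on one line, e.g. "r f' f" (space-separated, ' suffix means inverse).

f f r r f

  after f: (1 3 7 2 4 6 5)
  after f: (1 7 4 5 3 2 6)
  after r: (1 3)(2 7 5 4)
  after r: (1 4)(2 3 6 7)
  after f: (1 6 2 7 4 3 5)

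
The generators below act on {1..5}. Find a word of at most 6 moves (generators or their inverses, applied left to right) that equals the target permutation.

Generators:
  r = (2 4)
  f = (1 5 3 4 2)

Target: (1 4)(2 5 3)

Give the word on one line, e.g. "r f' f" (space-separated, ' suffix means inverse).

  after f': (1 2 4 3 5)
  after f': (1 4 5 2 3)
  after r': (1 2 3)(4 5)
  after f': (1 4)(2 5 3)

f' f' r' f'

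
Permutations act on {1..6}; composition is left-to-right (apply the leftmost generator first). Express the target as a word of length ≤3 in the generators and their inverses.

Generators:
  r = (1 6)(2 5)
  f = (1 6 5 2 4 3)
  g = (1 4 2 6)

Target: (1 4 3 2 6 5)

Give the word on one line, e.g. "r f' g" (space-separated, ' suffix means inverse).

  after f: (1 6 5 2 4 3)
  after g': (1 2)(3 6 5 4)
  after g': (1 4 3 2 6 5)

f g' g'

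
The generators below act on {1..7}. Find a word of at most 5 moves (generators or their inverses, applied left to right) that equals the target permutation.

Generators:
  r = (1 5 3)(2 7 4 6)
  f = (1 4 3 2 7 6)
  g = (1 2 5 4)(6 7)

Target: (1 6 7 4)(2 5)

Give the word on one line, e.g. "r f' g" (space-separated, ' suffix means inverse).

  after r: (1 5 3)(2 7 4 6)
  after r: (1 3 5)(2 4)(6 7)
  after f': (1 4 3 5 6 2)
  after r: (1 6 7 4)(2 5)

r r f' r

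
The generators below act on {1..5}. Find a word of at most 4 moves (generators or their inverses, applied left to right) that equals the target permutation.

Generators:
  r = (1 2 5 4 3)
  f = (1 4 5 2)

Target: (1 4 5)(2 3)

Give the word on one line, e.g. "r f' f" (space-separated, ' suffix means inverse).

r f r' r'

  after r: (1 2 5 4 3)
  after f: (3 4)
  after r': (1 3 5 2)
  after r': (1 4 5)(2 3)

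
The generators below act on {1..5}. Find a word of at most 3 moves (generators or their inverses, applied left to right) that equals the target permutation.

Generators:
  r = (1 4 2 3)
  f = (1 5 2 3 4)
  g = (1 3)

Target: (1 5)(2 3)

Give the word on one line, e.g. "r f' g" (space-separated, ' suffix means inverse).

f r g'

  after f: (1 5 2 3 4)
  after r: (1 5 3 2)
  after g': (1 5)(2 3)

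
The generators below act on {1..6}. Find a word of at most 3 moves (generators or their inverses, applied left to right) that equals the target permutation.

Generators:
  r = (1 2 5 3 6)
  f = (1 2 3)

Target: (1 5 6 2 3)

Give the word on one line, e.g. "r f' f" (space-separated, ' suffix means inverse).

  after r: (1 2 5 3 6)
  after r: (1 5 6 2 3)

r r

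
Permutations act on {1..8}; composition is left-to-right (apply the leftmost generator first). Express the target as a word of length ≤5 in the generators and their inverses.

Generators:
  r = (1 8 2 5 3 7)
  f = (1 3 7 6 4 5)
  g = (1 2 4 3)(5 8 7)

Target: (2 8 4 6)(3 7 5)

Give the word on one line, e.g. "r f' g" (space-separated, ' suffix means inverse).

f' r g

  after f': (1 5 4 6 7 3)
  after r: (1 3 8 2 5 4 6)
  after g: (2 8 4 6)(3 7 5)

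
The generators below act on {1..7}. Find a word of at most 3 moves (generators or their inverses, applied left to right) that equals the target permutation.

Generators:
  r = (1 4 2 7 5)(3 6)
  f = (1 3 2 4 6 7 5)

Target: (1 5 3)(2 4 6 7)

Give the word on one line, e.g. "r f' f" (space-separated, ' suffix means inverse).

f' f' r

  after f': (1 5 7 6 4 2 3)
  after f': (1 7 4 3 5 6 2)
  after r: (1 5 3)(2 4 6 7)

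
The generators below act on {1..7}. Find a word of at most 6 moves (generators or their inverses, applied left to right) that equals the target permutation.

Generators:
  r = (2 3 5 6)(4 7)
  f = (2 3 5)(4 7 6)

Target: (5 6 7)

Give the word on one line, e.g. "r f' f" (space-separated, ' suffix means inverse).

r f' r f'

  after r: (2 3 5 6)(4 7)
  after f': (5 7 6)
  after r: (2 3 5 4 7)
  after f': (5 6 7)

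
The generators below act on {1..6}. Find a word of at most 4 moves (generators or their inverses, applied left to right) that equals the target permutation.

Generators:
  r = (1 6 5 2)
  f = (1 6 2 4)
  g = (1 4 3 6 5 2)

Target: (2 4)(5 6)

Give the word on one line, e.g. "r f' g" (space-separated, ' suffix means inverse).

f' r' r' f

  after f': (1 4 2 6)
  after r': (1 4 5 6 2)
  after r': (1 4 6 5)
  after f: (2 4)(5 6)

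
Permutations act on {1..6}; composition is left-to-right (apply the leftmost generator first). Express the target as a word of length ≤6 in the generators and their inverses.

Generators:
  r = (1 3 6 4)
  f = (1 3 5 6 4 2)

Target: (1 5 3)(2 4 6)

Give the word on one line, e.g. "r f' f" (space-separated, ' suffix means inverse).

r' f' r' f

  after r': (1 4 6 3)
  after f': (1 6)(2 4 5 3)
  after r': (1 3 2 6 4 5)
  after f: (1 5 3)(2 4 6)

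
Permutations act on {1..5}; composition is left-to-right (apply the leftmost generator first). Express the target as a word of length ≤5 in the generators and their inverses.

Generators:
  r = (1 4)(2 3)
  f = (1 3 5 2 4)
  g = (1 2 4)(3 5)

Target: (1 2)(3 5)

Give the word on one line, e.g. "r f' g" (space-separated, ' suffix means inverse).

  after r': (1 4)(2 3)
  after g': (1 2 5 3)
  after f: (1 4)
  after g': (1 2)(3 5)

r' g' f g'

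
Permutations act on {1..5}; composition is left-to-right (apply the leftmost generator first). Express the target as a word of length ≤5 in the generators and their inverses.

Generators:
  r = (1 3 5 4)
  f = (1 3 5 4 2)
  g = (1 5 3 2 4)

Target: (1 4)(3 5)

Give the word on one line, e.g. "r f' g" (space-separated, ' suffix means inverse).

  after g: (1 5 3 2 4)
  after f': (1 3 4 2 5)
  after r': (2 3 5 4)
  after g: (1 5)
  after r: (1 4)(3 5)

g f' r' g r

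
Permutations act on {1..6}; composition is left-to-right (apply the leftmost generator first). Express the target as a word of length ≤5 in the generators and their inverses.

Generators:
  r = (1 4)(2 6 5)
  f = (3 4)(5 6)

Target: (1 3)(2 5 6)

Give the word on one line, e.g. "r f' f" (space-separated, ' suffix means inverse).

  after f: (3 4)(5 6)
  after r: (1 4 3)(2 6)
  after f': (1 3)(2 5 6)

f r f'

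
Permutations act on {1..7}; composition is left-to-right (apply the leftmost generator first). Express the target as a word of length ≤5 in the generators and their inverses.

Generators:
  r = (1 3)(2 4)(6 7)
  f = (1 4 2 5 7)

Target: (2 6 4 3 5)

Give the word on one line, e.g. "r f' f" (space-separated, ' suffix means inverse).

r f' f' r

  after r: (1 3)(2 4)(6 7)
  after f': (1 3 7 6 5 2)
  after f': (1 3 5 4)(2 7 6)
  after r: (2 6 4 3 5)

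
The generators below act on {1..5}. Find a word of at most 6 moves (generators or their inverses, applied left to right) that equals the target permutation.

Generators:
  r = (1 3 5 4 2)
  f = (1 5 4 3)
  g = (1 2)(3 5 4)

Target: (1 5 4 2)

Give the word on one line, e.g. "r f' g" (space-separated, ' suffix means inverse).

r f' f' g r'

  after r: (1 3 5 4 2)
  after f': (1 4 2 3)
  after f': (1 5)(2 4)
  after g: (1 4)(2 3 5)
  after r': (1 5 4 2)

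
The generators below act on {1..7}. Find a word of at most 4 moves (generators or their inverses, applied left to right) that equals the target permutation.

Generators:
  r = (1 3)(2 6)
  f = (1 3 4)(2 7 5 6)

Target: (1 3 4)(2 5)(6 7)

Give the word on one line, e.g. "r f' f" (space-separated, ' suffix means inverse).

f' f'

  after f': (1 4 3)(2 6 5 7)
  after f': (1 3 4)(2 5)(6 7)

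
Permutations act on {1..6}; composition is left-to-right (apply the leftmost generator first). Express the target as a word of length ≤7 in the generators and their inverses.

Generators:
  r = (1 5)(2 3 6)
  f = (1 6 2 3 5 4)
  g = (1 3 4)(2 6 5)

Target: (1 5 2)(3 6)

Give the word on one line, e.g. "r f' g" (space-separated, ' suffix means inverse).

  after f': (1 4 5 3 2 6)
  after r: (1 4)(5 6)
  after r: (1 4 5 2 3 6)
  after r: (1 4)(2 6 5 3)
  after f': (1 5 2)(3 6)

f' r r r f'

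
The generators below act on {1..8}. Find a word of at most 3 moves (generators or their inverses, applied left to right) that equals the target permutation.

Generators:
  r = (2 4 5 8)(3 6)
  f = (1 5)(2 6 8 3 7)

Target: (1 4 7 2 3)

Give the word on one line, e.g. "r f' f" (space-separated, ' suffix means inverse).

f' r' f'

  after f': (1 5)(2 7 3 8 6)
  after r': (1 4 2 7 6 8 3 5)
  after f': (1 4 7 2 3)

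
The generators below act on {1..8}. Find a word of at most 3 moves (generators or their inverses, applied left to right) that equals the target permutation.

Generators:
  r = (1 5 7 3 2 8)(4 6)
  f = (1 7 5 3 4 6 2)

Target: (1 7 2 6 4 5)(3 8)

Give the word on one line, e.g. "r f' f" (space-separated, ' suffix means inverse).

  after f': (1 2 6 4 3 5 7)
  after r': (1 3)(2 4 7 8)
  after r': (1 7 2 6 4 5)(3 8)

f' r' r'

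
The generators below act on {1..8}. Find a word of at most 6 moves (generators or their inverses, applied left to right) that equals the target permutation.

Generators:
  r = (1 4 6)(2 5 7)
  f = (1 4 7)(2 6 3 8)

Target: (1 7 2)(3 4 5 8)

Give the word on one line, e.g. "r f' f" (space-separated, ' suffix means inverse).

r' f' r r

  after r': (1 6 4)(2 7 5)
  after f': (1 2 4 7 5 8 3 6)
  after r: (1 5 8 3)(2 6 4)
  after r: (1 7 2)(3 4 5 8)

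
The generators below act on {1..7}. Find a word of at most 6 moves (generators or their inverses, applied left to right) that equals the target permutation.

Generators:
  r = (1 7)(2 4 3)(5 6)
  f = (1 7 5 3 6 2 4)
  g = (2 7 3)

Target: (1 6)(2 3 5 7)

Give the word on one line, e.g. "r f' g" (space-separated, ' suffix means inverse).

  after r': (1 7)(2 3 4)(5 6)
  after f': (2 5 3)(4 6 7)
  after r': (1 7 2 6)(4 5)
  after f: (1 5)(3 6 7 4)
  after r': (1 6)(2 3 5 7)

r' f' r' f r'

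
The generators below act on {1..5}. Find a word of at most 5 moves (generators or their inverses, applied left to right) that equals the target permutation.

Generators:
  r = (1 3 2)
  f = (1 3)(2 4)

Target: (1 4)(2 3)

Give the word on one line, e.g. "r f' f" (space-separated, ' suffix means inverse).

r f' r r f

  after r: (1 3 2)
  after f': (2 3 4)
  after r: (1 3 4)
  after r: (1 2)(3 4)
  after f: (1 4)(2 3)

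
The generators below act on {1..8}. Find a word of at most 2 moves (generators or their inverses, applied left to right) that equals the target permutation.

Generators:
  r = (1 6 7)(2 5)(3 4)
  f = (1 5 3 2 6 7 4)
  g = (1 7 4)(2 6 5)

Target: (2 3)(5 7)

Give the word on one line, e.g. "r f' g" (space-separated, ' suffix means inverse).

  after g': (1 4 7)(2 5 6)
  after f: (2 3)(5 7)

g' f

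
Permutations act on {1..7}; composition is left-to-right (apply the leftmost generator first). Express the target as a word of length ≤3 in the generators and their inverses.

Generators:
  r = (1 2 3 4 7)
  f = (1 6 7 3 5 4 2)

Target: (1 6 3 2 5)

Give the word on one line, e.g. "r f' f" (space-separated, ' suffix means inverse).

f' r' f

  after f': (1 2 4 5 3 7 6)
  after r': (2 3 4 5)(6 7)
  after f: (1 6 3 2 5)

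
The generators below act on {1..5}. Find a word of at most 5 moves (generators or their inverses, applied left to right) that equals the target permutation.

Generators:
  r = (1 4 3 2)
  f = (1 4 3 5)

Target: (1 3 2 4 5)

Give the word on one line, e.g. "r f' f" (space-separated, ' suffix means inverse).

r f' f' f'

  after r: (1 4 3 2)
  after f': (2 5 3)
  after f': (1 5 4)(2 3)
  after f': (1 3 2 4 5)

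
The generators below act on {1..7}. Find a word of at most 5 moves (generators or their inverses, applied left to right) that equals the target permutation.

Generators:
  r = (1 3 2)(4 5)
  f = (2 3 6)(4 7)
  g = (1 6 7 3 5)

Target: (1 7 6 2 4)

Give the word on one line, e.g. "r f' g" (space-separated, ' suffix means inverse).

  after r: (1 3 2)(4 5)
  after g': (1 7 6)(2 5 4 3)
  after r': (1 7 6 2 4)

r g' r'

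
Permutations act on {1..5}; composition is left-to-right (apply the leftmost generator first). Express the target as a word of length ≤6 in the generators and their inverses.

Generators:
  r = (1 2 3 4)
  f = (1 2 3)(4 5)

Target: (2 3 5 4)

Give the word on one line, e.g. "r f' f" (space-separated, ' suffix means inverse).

f r' f' r' r'

  after f: (1 2 3)(4 5)
  after r': (3 4 5)
  after f': (1 3 5 2)
  after r': (1 2 4 3 5)
  after r': (2 3 5 4)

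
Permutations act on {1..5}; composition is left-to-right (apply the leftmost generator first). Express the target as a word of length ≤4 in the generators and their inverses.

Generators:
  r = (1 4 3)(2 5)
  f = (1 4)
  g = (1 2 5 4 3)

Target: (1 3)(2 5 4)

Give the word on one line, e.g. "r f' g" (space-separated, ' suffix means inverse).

g' g' r' g'

  after g': (1 3 4 5 2)
  after g': (1 4 2 3 5)
  after r': (2 4 5 3)
  after g': (1 3)(2 5 4)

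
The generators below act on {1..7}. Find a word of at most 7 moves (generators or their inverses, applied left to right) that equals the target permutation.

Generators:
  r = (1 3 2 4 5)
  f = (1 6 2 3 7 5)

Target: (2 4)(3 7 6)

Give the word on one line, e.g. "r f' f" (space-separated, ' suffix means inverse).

f' r f r f'

  after f': (1 5 7 3 2 6)
  after r: (2 6 3 4 5 7)
  after f: (1 6 7 3 4)
  after r: (1 6 7 2 4 3 5)
  after f': (2 4)(3 7 6)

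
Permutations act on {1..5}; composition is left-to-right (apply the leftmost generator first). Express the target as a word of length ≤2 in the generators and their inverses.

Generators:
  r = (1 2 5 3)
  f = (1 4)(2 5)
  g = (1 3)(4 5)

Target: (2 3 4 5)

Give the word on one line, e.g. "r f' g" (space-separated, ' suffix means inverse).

r' g

  after r': (1 3 5 2)
  after g: (2 3 4 5)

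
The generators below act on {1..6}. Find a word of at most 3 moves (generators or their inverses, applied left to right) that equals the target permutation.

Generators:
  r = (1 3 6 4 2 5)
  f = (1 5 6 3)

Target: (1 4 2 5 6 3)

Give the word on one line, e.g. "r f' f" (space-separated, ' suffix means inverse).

  after f': (1 3 6 5)
  after f': (1 6)(3 5)
  after r: (1 4 2 5 6 3)

f' f' r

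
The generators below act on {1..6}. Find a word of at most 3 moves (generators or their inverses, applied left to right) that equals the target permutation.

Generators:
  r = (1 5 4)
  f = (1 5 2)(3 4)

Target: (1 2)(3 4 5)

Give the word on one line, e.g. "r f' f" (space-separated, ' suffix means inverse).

  after r: (1 5 4)
  after f: (1 2)(3 4 5)

r f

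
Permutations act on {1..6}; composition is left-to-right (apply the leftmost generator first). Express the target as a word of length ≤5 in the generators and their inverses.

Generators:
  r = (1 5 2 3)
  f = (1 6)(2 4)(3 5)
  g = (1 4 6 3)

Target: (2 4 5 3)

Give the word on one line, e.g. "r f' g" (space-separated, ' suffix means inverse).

r f' g r' g

  after r: (1 5 2 3)
  after f': (1 3 6)(2 5 4)
  after g: (2 5 6 4)
  after r': (1 3 2)(4 5 6)
  after g: (2 4 5 3)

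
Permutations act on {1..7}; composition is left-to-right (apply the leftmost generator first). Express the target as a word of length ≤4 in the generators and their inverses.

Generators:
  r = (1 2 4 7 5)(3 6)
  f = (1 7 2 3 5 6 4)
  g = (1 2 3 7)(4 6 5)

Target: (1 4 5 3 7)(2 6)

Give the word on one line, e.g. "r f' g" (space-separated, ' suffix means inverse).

  after f: (1 7 2 3 5 6 4)
  after r': (1 4 5 3 7)(2 6)

f r'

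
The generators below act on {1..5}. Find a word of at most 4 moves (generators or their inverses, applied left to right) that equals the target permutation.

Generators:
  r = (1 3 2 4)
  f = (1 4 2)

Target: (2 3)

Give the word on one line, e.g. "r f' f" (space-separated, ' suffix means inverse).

f r

  after f: (1 4 2)
  after r: (2 3)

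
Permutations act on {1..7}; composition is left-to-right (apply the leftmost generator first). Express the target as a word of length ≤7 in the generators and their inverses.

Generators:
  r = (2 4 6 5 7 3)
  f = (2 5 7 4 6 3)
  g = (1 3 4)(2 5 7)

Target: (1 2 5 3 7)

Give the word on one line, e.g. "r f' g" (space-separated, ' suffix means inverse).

f g f' r f'

  after f: (2 5 7 4 6 3)
  after g: (1 3 5 2 7)(4 6)
  after f': (1 6 7)(2 5 3)
  after r: (1 5 2 7)(3 4 6)
  after f': (1 2 5 3 7)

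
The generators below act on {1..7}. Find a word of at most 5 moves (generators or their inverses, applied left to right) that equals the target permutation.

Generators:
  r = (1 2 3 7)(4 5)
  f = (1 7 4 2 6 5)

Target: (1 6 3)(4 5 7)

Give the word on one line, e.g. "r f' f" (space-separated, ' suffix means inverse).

  after r': (1 7 3 2)(4 5)
  after f': (2 5 7 3 4 6)
  after r: (1 2 4 6 3 5)
  after f: (1 6 3)(4 5 7)

r' f' r f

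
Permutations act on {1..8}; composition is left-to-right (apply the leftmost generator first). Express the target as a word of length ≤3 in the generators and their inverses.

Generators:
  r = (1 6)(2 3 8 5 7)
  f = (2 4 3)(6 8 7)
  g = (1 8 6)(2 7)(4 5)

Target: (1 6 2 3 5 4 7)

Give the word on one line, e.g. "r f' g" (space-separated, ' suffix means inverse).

f' g'

  after f': (2 3 4)(6 7 8)
  after g': (1 6 2 3 5 4 7)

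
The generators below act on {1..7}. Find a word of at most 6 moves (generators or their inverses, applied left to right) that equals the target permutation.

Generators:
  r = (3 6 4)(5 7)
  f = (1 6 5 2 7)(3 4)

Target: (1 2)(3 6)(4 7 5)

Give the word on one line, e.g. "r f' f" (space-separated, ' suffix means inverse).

f' r f r'

  after f': (1 7 2 5 6)(3 4)
  after r: (1 5 4 6)(2 7)
  after f: (1 2)(3 4 5)
  after r': (1 2)(3 6)(4 7 5)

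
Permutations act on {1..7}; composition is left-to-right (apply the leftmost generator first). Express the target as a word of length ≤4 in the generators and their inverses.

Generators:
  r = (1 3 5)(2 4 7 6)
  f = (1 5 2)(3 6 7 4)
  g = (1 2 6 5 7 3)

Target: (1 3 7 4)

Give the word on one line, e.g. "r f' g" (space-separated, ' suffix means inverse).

  after f': (1 2 5)(3 4 7 6)
  after g': (2 6 7)(3 4 5)
  after r: (1 3 7 4)

f' g' r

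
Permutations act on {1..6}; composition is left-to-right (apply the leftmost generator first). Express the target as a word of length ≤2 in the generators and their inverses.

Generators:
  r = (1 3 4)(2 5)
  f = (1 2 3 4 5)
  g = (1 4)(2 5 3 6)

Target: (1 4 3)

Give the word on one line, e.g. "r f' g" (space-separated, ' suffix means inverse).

  after r: (1 3 4)(2 5)
  after r: (1 4 3)

r r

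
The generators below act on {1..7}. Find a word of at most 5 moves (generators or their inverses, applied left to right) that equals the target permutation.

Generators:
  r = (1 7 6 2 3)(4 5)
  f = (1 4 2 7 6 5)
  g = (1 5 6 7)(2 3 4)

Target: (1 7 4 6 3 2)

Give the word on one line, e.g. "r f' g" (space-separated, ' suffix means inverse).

g g f' g' r'

  after g: (1 5 6 7)(2 3 4)
  after g: (1 6)(2 4 3)(5 7)
  after f': (1 7 6 5 2)(3 4)
  after g': (1 6)(2 7 5 4)
  after r': (1 7 4 6 3 2)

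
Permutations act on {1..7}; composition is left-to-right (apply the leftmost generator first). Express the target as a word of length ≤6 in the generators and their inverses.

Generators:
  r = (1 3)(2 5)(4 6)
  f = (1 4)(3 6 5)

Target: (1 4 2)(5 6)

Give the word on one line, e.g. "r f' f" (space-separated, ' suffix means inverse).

f' f' r f r

  after f': (1 4)(3 5 6)
  after f': (3 6 5)
  after r: (1 3 4 6 2 5)
  after f: (1 6 2 3)(4 5)
  after r: (1 4 2)(5 6)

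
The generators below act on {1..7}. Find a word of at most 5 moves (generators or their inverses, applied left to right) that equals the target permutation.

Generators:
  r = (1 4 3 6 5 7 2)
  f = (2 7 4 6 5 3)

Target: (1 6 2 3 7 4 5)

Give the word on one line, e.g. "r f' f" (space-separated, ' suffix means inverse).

r r r

  after r: (1 4 3 6 5 7 2)
  after r: (1 3 5 2 4 6 7)
  after r: (1 6 2 3 7 4 5)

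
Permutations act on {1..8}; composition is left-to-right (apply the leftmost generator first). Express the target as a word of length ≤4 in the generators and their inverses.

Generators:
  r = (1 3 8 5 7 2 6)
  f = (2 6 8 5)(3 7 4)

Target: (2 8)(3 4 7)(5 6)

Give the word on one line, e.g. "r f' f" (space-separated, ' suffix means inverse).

  after f: (2 6 8 5)(3 7 4)
  after f: (2 8)(3 4 7)(5 6)

f f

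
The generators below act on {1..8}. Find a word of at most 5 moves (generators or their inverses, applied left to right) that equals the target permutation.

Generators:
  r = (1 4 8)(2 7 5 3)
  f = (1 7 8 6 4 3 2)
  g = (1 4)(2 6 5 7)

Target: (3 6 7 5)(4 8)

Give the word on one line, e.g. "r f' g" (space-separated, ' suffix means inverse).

  after r': (1 8 4)(2 3 5 7)
  after g': (1 8)(2 3 6)
  after r: (3 6 7 5)(4 8)

r' g' r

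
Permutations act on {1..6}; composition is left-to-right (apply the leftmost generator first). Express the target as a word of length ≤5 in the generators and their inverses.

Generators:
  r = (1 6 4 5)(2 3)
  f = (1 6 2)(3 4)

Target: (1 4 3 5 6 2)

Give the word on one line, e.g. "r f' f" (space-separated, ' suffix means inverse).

r f' f' r' f

  after r: (1 6 4 5)(2 3)
  after f': (2 4 5)(3 6)
  after f': (1 2 3)(4 5 6)
  after r': (1 3 5)
  after f: (1 4 3 5 6 2)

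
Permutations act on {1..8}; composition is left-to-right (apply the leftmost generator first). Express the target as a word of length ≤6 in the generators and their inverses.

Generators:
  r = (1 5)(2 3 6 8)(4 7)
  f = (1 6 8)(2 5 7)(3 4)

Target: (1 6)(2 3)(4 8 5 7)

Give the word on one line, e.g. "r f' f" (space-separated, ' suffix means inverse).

r' f r' f' r

  after r': (1 5)(2 8 6 3)(4 7)
  after f: (1 7 3 5 6 4 2)
  after r': (1 4 8 6 7 2 5 3)
  after f': (1 3 8)(4 6 5)
  after r: (1 6)(2 3)(4 8 5 7)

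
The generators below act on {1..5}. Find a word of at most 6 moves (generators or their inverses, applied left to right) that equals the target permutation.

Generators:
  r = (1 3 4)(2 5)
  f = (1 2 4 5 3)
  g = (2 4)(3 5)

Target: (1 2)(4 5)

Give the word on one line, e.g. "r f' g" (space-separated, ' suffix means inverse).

  after r: (1 3 4)(2 5)
  after r: (1 4 3)
  after g': (1 2 4 5 3)
  after r': (1 5)(2 3 4)
  after r': (1 2)(4 5)

r r g' r' r'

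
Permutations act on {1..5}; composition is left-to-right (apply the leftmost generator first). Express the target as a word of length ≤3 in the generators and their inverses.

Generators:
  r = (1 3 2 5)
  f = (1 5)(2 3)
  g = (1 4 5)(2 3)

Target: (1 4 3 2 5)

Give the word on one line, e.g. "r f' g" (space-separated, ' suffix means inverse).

  after g: (1 4 5)(2 3)
  after r': (1 4 2)
  after f': (1 4 3 2 5)

g r' f'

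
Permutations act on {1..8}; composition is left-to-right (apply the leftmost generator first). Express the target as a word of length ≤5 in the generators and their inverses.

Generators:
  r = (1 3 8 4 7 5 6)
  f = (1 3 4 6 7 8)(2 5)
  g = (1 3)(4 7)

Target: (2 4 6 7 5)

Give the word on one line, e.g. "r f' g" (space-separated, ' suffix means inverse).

f' g' r' g'

  after f': (1 8 7 6 4 3)(2 5)
  after g': (1 8 4)(2 5)(6 7)
  after r': (1 3)(2 7 5)(4 6)
  after g': (2 4 6 7 5)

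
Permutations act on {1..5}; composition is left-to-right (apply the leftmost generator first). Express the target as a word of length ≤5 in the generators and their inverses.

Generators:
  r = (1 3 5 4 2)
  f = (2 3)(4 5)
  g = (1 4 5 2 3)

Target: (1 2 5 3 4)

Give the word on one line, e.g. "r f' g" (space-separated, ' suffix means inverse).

f' r' g f'

  after f': (2 3)(4 5)
  after r': (1 2)(3 4)
  after g: (1 3 5 2 4)
  after f': (1 2 5 3 4)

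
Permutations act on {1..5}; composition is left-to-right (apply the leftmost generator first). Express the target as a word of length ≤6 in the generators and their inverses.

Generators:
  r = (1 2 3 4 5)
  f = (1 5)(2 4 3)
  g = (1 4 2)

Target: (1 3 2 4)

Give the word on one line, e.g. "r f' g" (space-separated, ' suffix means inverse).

  after r': (1 5 4 3 2)
  after r': (1 4 2 5 3)
  after r': (1 3 5 2 4)
  after r': (1 2 3 4 5)
  after f': (1 3 2 4)

r' r' r' r' f'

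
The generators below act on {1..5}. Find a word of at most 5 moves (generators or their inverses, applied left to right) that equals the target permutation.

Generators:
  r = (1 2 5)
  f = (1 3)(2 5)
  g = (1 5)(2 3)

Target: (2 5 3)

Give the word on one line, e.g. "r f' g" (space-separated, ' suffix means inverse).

r r g'

  after r: (1 2 5)
  after r: (1 5 2)
  after g': (2 5 3)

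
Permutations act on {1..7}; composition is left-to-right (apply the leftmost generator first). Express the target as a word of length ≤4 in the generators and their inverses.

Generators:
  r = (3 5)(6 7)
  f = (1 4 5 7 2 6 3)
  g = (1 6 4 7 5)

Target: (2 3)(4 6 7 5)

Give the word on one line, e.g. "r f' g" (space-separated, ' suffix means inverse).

  after g': (1 5 7 4 6)
  after f': (1 4 2 7)(3 6)
  after f': (2 5 4 7 3)
  after r': (2 3)(4 6 7 5)

g' f' f' r'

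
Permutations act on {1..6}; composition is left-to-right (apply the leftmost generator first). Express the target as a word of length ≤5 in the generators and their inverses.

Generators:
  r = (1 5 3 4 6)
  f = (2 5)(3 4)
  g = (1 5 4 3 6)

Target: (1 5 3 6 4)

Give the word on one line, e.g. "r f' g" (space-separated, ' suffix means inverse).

r r r g'

  after r: (1 5 3 4 6)
  after r: (1 3 6 5 4)
  after r: (1 4 5 6 3)
  after g': (1 5 3 6 4)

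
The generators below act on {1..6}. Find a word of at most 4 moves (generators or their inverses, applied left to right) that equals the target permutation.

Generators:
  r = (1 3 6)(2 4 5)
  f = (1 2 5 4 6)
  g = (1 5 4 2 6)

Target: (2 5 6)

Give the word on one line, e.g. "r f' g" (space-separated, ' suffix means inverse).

f' g

  after f': (1 6 4 5 2)
  after g: (2 5 6)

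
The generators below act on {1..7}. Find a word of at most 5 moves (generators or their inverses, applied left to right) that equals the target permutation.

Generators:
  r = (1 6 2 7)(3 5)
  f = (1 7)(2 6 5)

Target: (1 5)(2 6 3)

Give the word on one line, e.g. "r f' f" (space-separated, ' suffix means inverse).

  after f': (1 7)(2 5 6)
  after f': (2 6 5)
  after r: (1 6 3 5 7)
  after f: (1 5)(2 6 3)

f' f' r f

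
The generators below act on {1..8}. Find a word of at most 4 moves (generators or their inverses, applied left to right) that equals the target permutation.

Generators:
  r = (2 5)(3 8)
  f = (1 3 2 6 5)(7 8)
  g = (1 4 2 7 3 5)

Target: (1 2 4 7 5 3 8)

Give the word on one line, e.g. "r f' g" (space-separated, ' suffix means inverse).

  after r: (2 5)(3 8)
  after g: (1 4 2)(3 8 5 7)
  after g: (1 2 4 7 5 3 8)

r g g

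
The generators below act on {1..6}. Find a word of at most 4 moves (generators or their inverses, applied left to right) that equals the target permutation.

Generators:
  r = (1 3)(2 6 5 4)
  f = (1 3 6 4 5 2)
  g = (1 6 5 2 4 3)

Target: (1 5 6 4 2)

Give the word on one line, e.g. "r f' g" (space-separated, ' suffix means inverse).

  after r': (1 3)(2 4 5 6)
  after f: (1 6)(2 5 4)
  after r': (1 2 6 3)
  after g': (1 5 6 4 2)

r' f r' g'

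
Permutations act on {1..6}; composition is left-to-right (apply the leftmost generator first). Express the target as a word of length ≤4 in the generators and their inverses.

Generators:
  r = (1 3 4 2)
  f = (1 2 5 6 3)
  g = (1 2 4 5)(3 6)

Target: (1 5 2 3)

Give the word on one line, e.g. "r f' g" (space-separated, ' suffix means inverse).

g r' g' f

  after g: (1 2 4 5)(3 6)
  after r': (1 4 5 2 3 6)
  after g': (1 2 6 5)
  after f: (1 5 2 3)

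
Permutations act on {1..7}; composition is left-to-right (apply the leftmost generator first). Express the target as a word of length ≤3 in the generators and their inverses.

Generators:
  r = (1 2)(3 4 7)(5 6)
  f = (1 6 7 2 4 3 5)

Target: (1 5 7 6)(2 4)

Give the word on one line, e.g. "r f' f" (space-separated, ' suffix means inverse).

f' r r

  after f': (1 5 3 4 2 7 6)
  after r: (1 6 2 3 7 5 4)
  after r: (1 5 7 6)(2 4)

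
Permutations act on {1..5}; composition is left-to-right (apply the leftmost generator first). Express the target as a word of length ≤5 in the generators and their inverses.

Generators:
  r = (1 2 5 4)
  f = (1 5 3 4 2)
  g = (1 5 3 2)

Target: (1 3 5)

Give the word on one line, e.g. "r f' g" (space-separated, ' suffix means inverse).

  after f': (1 2 4 3 5)
  after f': (1 4 5 2 3)
  after g': (1 4)(2 5 3)
  after g': (1 4 2)
  after f': (1 3 5)

f' f' g' g' f'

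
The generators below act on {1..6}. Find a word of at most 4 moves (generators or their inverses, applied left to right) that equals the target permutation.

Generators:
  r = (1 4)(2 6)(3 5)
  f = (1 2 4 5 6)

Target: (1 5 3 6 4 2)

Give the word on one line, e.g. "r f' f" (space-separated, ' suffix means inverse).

  after r: (1 4)(2 6)(3 5)
  after f: (1 5 3 6 4 2)

r f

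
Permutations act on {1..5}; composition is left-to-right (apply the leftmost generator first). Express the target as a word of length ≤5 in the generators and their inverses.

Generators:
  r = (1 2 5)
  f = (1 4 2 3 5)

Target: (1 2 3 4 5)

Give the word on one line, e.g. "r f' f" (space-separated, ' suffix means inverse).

r' f' f'

  after r': (1 5 2)
  after f': (1 3 2 5 4)
  after f': (1 2 3 4 5)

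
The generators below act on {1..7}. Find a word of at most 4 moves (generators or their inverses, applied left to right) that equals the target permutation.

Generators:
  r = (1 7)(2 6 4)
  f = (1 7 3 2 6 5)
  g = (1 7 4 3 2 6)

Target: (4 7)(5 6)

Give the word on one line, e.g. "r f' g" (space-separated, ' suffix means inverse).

  after g: (1 7 4 3 2 6)
  after f': (4 7)(5 6)

g f'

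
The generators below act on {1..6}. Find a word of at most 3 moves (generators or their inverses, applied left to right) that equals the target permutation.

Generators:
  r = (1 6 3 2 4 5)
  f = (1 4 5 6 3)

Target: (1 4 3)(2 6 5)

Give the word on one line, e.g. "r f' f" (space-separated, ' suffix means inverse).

  after r': (1 5 4 2 3 6)
  after r': (1 4 3)(2 6 5)

r' r'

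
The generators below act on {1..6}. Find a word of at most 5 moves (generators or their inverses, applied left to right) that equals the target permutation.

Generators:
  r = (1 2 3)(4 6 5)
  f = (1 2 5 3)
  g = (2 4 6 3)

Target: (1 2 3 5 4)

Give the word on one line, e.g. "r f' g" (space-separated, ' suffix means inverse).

r g r' f'

  after r: (1 2 3)(4 6 5)
  after g: (1 4 3)(5 6)
  after r': (1 5 4 2)
  after f': (1 2 3 5 4)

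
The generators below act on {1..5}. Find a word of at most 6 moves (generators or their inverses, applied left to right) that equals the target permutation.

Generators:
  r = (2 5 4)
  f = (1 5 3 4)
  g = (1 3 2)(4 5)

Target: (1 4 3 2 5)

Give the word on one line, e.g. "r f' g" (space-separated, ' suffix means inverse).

f r' f' g' f

  after f: (1 5 3 4)
  after r': (1 2 4)(3 5)
  after f': (1 2 3)
  after g': (1 3 2)(4 5)
  after f: (1 4 3 2 5)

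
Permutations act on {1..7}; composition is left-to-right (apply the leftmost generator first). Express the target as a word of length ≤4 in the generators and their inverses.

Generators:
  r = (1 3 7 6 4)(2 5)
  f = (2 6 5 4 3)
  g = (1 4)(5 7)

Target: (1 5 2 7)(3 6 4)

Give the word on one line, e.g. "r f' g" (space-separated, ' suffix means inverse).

r' r' r' g'

  after r': (1 4 6 7 3)(2 5)
  after r': (1 6 3 4 7)
  after r': (1 7 4 3 6)(2 5)
  after g': (1 5 2 7)(3 6 4)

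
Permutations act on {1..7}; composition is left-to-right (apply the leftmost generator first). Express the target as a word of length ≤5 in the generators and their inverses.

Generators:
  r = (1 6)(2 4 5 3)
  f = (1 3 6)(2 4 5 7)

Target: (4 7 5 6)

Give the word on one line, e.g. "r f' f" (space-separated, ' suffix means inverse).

  after r: (1 6)(2 4 5 3)
  after f: (2 5 6 3 4 7)
  after r': (1 6 5)(2 4 7 3)
  after r': (4 7 5 6)

r f r' r'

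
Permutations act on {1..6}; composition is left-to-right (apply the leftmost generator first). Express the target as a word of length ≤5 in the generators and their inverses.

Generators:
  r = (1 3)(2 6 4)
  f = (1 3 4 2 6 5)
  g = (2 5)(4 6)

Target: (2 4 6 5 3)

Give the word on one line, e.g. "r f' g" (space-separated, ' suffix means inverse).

  after g': (2 5)(4 6)
  after r': (1 3)(2 5 4)
  after f': (2 6)(3 5)
  after g': (2 4 6 5 3)

g' r' f' g'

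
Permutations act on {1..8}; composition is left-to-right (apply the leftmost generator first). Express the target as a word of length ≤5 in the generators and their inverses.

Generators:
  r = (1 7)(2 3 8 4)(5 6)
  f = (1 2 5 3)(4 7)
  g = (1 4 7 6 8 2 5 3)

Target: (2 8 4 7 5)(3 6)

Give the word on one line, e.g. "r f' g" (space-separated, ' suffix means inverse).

  after g: (1 4 7 6 8 2 5 3)
  after r': (1 8 4)(2 6 3 7 5)
  after g: (1 2 8 7 3 6)
  after f': (2 8 4 7 5)(3 6)

g r' g f'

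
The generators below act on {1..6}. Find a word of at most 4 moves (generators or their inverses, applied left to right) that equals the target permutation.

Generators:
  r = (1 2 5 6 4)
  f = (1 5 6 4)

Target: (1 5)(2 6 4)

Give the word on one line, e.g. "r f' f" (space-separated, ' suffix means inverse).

  after r': (1 4 6 5 2)
  after f': (1 6)(2 4 5)
  after r': (1 5)(2 6 4)

r' f' r'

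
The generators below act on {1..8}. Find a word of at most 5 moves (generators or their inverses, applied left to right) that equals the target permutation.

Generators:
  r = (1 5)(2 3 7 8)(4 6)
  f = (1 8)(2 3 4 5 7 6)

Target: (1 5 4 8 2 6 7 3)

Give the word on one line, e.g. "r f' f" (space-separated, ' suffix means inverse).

  after f: (1 8)(2 3 4 5 7 6)
  after f: (2 4 7)(3 5 6)
  after r': (1 5 4 3)(2 6)(7 8)
  after r': (2 4)(3 5 6 8)
  after r': (1 5 4 8 2 6 7 3)

f f r' r' r'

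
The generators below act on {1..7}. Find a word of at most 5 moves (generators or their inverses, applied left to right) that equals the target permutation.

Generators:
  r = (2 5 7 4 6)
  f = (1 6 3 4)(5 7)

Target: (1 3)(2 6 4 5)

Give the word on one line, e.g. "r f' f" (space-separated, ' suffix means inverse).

  after r: (2 5 7 4 6)
  after f: (1 6 2 7)(3 4)
  after f: (1 3)(2 5 7 6)
  after r': (1 3)(4 7)
  after r': (1 3)(2 6 4 5)

r f f r' r'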